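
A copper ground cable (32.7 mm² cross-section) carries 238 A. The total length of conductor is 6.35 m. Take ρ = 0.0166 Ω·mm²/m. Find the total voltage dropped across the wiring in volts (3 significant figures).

ρ = 0.0166 Ω·mm²/m = 1.66×10^-8 Ω·m
A = 32.7 mm² = 3.270e-05 m²
R = ρL/A = (1.66×10^-8)(6.35)/(3.270e-05) = 0.003224 Ω
V = IR = 238 × 0.003224 = 0.767 V

0.767 V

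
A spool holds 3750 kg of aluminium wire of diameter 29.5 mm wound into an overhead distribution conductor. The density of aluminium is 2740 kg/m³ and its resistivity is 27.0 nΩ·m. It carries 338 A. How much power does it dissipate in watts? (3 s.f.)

ρ = 27.0 nΩ·m = 2.70×10^-8 Ω·m
A = π(d/2)² = π(1.4750e-02 m)² = 6.8349e-04 m²
L = m/(density·A) = 3750/(2740×6.8349e-04) = 2002 m
R = ρL/A = (2.70×10^-8)(2002)/(6.8349e-04) = 0.0791 Ω
P = I²R = (338)² × 0.0791 = 9040 W

9040 W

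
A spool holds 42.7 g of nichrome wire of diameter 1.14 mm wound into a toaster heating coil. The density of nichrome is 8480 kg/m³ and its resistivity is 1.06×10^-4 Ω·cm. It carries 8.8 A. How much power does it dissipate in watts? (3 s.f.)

397 W

ρ = 1.06×10^-4 Ω·cm = 1.06×10^-6 Ω·m
A = π(d/2)² = π(5.7000e-04 m)² = 1.0207e-06 m²
L = m/(density·A) = 0.0427/(8480×1.0207e-06) = 4.933 m
R = ρL/A = (1.06×10^-6)(4.933)/(1.0207e-06) = 5.123 Ω
P = I²R = (8.8)² × 5.123 = 397 W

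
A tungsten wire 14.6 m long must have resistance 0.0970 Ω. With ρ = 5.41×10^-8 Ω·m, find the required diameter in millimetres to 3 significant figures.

3.22 mm

A = ρL/R = (5.41×10^-8)(14.6)/(0.097) = 8.143e-06 m²
d = 2√(A/π) = 3.220e-03 m = 3.22 mm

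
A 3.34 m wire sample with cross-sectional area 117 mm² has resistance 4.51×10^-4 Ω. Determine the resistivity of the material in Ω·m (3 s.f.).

A = 117 mm² = 1.170e-04 m²
ρ = RA/L = (4.51×10^-4)(1.170e-04)/(3.34) = 1.58×10^-8 Ω·m

1.58×10^-8 Ω·m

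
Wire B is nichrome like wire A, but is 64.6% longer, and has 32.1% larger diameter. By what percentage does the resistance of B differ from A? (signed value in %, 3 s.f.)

-5.68%

R ∝ L/d², so R_B/R_A = (1 + 64.6/100) × (1 + 32.1/100)⁻²
= 1.646 × 0.573 = 0.9432
(R_B − R_A)/R_A = 0.9432 − 1 = -5.68%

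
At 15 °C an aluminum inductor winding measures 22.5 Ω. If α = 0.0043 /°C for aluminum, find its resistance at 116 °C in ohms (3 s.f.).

32.3 Ω

ΔT = 116 − 15 = 101 °C
R = R₀(1 + αΔT) = 22.5 × (1 + 0.0043×101) = 22.5 × 1.434 = 32.3 Ω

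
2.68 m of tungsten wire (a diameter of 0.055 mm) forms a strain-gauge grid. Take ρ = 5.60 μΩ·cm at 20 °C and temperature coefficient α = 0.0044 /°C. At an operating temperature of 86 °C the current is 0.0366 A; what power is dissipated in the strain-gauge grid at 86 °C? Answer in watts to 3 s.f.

ρ = 5.60 μΩ·cm = 5.60×10^-8 Ω·m
A = π(d/2)² = π(2.7500e-05 m)² = 2.376e-09 m²
R₍20₎ = ρL/A = (5.60×10^-8)(2.68)/(2.376e-09) = 63.17 Ω
R₍86₎ = R₍20₎(1 + αΔT) = 63.17 × (1 + 0.0044×66) = 81.51 Ω
P = I²R = (0.0366)² × 81.51 = 0.109 W

0.109 W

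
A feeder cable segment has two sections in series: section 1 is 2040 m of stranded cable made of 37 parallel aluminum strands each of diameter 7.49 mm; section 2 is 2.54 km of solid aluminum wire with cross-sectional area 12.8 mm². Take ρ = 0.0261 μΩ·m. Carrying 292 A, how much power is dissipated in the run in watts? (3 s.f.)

ρ = 0.0261 μΩ·m = 2.61×10^-8 Ω·m
Section 1: A_strand = π(3.7450e-03)² = 4.406e-05 m²; R₁ = ρL/(N·A_s) = (2.61×10^-8)(2040)/(37×4.406e-05) = 0.03266 Ω
Section 2: A = 12.8 mm² = 1.280e-05 m²
R₂ = (2.61×10^-8)(2540)/(1.280e-05) = 5.179 Ω
R = R₁ + R₂ = 5.212 Ω
P = I²R = (292)² × 5.212 = 4.44×10^5 W

4.44×10^5 W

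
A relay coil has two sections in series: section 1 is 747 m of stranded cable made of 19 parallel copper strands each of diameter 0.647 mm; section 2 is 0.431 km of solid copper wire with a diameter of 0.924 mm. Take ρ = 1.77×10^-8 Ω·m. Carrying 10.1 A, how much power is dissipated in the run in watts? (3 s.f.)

1380 W

Section 1: A_strand = π(3.2350e-04)² = 3.288e-07 m²; R₁ = ρL/(N·A_s) = (1.77×10^-8)(747)/(19×3.288e-07) = 2.117 Ω
Section 2: A = π(d/2)² = π(4.6200e-04 m)² = 6.706e-07 m²
R₂ = (1.77×10^-8)(431)/(6.706e-07) = 11.38 Ω
R = R₁ + R₂ = 13.49 Ω
P = I²R = (10.1)² × 13.49 = 1380 W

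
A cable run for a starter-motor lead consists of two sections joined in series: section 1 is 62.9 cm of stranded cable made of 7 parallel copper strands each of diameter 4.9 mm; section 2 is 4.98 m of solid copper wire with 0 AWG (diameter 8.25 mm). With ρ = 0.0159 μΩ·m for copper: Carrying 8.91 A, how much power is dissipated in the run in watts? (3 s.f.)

ρ = 0.0159 μΩ·m = 1.59×10^-8 Ω·m
Section 1: A_strand = π(2.4500e-03)² = 1.886e-05 m²; R₁ = ρL/(N·A_s) = (1.59×10^-8)(0.629)/(7×1.886e-05) = 7.576×10^-5 Ω
Section 2: A = π(8.25/2 mm)² = π(4.1250e-03 m)² = 5.346e-05 m²
R₂ = (1.59×10^-8)(4.98)/(5.346e-05) = 0.001481 Ω
R = R₁ + R₂ = 0.001557 Ω
P = I²R = (8.91)² × 0.001557 = 0.124 W

0.124 W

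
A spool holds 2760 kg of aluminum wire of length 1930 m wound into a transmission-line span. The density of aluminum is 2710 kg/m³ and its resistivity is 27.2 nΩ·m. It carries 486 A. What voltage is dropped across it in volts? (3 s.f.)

ρ = 27.2 nΩ·m = 2.72×10^-8 Ω·m
A = m/(density·L) = 2760/(2710×1930) = 5.2769e-04 m²
R = ρL/A = (2.72×10^-8)(1930)/(5.2769e-04) = 0.09948 Ω
V = IR = 486 × 0.09948 = 48.3 V

48.3 V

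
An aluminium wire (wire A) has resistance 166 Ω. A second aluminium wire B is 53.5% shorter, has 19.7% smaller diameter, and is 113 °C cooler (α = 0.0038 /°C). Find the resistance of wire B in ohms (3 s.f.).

R ∝ ρL/d² with ρ ∝ (1+αΔT), so R_B/R_A = (1 − 53.5/100) × (1 − 19.7/100)⁻² × (1 − 0.0038×113)
= 0.465 × 1.551 × 0.5706 = 0.4115
R_B = 0.4115 × 166 = 68.3 Ω

68.3 Ω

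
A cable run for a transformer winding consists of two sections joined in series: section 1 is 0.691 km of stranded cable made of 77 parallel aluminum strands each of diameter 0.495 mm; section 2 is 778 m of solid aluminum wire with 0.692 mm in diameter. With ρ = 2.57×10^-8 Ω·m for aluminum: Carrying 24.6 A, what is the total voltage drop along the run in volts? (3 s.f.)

Section 1: A_strand = π(2.4750e-04)² = 1.924e-07 m²; R₁ = ρL/(N·A_s) = (2.57×10^-8)(691)/(77×1.924e-07) = 1.198 Ω
Section 2: A = π(d/2)² = π(3.4600e-04 m)² = 3.761e-07 m²
R₂ = (2.57×10^-8)(778)/(3.761e-07) = 53.16 Ω
R = R₁ + R₂ = 54.36 Ω
V = IR = 24.6 × 54.36 = 1340 V

1340 V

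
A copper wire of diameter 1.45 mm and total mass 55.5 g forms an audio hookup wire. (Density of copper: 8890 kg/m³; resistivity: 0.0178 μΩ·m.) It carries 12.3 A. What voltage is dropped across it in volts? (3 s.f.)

0.501 V

ρ = 0.0178 μΩ·m = 1.78×10^-8 Ω·m
A = π(d/2)² = π(7.2500e-04 m)² = 1.6513e-06 m²
L = m/(density·A) = 0.0555/(8890×1.6513e-06) = 3.781 m
R = ρL/A = (1.78×10^-8)(3.781)/(1.6513e-06) = 0.04075 Ω
V = IR = 12.3 × 0.04075 = 0.501 V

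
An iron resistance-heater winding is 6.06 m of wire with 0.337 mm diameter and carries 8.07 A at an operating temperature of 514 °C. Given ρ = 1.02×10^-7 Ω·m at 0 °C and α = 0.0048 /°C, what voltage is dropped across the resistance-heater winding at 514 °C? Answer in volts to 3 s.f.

194 V

A = π(d/2)² = π(1.6850e-04 m)² = 8.920e-08 m²
R₍0₎ = ρL/A = (1.02×10^-7)(6.06)/(8.920e-08) = 6.93 Ω
R₍514₎ = R₍0₎(1 + αΔT) = 6.93 × (1 + 0.0048×514) = 24.03 Ω
V = IR = 8.07 × 24.03 = 194 V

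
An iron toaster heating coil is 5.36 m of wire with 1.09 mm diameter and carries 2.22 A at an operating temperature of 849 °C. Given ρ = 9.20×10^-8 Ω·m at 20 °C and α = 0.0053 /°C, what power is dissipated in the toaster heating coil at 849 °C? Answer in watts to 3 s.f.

A = π(d/2)² = π(5.4500e-04 m)² = 9.331e-07 m²
R₍20₎ = ρL/A = (9.20×10^-8)(5.36)/(9.331e-07) = 0.5285 Ω
R₍849₎ = R₍20₎(1 + αΔT) = 0.5285 × (1 + 0.0053×829) = 2.85 Ω
P = I²R = (2.22)² × 2.85 = 14.0 W

14.0 W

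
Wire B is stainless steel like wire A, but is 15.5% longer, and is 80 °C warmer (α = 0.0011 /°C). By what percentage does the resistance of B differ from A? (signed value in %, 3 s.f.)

25.7%

R ∝ ρL/d² with ρ ∝ (1+αΔT), so R_B/R_A = (1 + 15.5/100) × (1 + 0.0011×80)
= 1.155 × 1.088 = 1.257
(R_B − R_A)/R_A = 1.257 − 1 = 25.7%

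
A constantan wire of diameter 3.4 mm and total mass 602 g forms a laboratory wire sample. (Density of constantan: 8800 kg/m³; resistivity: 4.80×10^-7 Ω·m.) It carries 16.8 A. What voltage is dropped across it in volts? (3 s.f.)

A = π(d/2)² = π(1.7000e-03 m)² = 9.0792e-06 m²
L = m/(density·A) = 0.602/(8800×9.0792e-06) = 7.535 m
R = ρL/A = (4.80×10^-7)(7.535)/(9.0792e-06) = 0.3983 Ω
V = IR = 16.8 × 0.3983 = 6.69 V

6.69 V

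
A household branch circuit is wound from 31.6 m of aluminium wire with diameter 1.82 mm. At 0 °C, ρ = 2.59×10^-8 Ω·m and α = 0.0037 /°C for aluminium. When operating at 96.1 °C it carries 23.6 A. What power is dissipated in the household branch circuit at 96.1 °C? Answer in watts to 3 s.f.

238 W

A = π(d/2)² = π(9.1000e-04 m)² = 2.602e-06 m²
R₍0₎ = ρL/A = (2.59×10^-8)(31.6)/(2.602e-06) = 0.3146 Ω
R₍96.1₎ = R₍0₎(1 + αΔT) = 0.3146 × (1 + 0.0037×96.1) = 0.4265 Ω
P = I²R = (23.6)² × 0.4265 = 238 W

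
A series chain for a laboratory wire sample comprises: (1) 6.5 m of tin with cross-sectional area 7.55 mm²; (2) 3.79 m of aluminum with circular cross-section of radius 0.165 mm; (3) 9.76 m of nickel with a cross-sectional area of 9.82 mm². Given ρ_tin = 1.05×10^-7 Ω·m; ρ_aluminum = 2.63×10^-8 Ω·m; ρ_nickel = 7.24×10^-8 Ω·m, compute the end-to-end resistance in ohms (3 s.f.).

Seg 1: A = 7.55 mm² = 7.550e-06 m²
R_1 = (1.05×10^-7)(6.5)/(7.550e-06) = 0.0904 Ω
Seg 2: A = πr² = π(1.6500e-04 m)² = 8.553e-08 m²
R_2 = (2.63×10^-8)(3.79)/(8.553e-08) = 1.165 Ω
Seg 3: A = 9.82 mm² = 9.820e-06 m²
R_3 = (7.24×10^-8)(9.76)/(9.820e-06) = 0.07196 Ω
R_total = R_1 + R_2 + R_3 = 1.33 Ω

1.33 Ω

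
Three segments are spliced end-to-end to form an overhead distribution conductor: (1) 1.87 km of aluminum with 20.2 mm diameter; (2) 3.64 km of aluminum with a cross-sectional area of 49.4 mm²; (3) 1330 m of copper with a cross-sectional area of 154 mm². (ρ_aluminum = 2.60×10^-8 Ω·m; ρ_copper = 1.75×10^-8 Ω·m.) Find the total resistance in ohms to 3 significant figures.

Seg 1: A = π(d/2)² = π(1.0100e-02 m)² = 3.205e-04 m²
R_1 = (2.60×10^-8)(1870)/(3.205e-04) = 0.1517 Ω
Seg 2: A = 49.4 mm² = 4.940e-05 m²
R_2 = (2.60×10^-8)(3640)/(4.940e-05) = 1.916 Ω
Seg 3: A = 154 mm² = 1.540e-04 m²
R_3 = (1.75×10^-8)(1330)/(1.540e-04) = 0.1511 Ω
R_total = R_1 + R_2 + R_3 = 2.22 Ω

2.22 Ω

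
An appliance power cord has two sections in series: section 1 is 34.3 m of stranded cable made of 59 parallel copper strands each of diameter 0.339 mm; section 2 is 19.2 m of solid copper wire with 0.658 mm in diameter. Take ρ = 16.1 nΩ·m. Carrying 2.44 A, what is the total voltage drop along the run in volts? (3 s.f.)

2.47 V

ρ = 16.1 nΩ·m = 1.61×10^-8 Ω·m
Section 1: A_strand = π(1.6950e-04)² = 9.026e-08 m²; R₁ = ρL/(N·A_s) = (1.61×10^-8)(34.3)/(59×9.026e-08) = 0.1037 Ω
Section 2: A = π(d/2)² = π(3.2900e-04 m)² = 3.400e-07 m²
R₂ = (1.61×10^-8)(19.2)/(3.400e-07) = 0.909 Ω
R = R₁ + R₂ = 1.013 Ω
V = IR = 2.44 × 1.013 = 2.47 V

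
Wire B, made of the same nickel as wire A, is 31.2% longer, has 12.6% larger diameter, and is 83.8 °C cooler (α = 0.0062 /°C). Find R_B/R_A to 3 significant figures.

R ∝ ρL/d² with ρ ∝ (1+αΔT), so R_B/R_A = (1 + 31.2/100) × (1 + 12.6/100)⁻² × (1 − 0.0062×83.8)
= 1.312 × 0.7887 × 0.4804 = 0.497

0.497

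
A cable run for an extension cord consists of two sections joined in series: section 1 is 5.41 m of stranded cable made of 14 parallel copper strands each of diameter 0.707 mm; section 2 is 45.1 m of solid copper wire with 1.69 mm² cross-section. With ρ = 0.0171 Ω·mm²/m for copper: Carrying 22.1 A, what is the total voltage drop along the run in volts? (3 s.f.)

10.5 V

ρ = 0.0171 Ω·mm²/m = 1.71×10^-8 Ω·m
Section 1: A_strand = π(3.5350e-04)² = 3.926e-07 m²; R₁ = ρL/(N·A_s) = (1.71×10^-8)(5.41)/(14×3.926e-07) = 0.01683 Ω
Section 2: A = 1.69 mm² = 1.690e-06 m²
R₂ = (1.71×10^-8)(45.1)/(1.690e-06) = 0.4563 Ω
R = R₁ + R₂ = 0.4732 Ω
V = IR = 22.1 × 0.4732 = 10.5 V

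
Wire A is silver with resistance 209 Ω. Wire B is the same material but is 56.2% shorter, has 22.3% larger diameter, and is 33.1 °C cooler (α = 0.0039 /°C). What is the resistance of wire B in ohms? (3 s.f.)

53.3 Ω

R ∝ ρL/d² with ρ ∝ (1+αΔT), so R_B/R_A = (1 − 56.2/100) × (1 + 22.3/100)⁻² × (1 − 0.0039×33.1)
= 0.438 × 0.6686 × 0.8709 = 0.255
R_B = 0.255 × 209 = 53.3 Ω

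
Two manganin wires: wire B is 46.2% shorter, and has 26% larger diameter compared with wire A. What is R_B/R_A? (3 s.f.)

0.339

R ∝ L/d², so R_B/R_A = (1 − 46.2/100) × (1 + 26/100)⁻²
= 0.538 × 0.6299 = 0.339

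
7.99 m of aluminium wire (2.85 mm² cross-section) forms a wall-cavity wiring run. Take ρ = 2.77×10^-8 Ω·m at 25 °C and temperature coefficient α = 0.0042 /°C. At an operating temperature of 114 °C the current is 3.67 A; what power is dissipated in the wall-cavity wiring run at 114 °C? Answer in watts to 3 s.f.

A = 2.85 mm² = 2.850e-06 m²
R₍25₎ = ρL/A = (2.77×10^-8)(7.99)/(2.850e-06) = 0.07766 Ω
R₍114₎ = R₍25₎(1 + αΔT) = 0.07766 × (1 + 0.0042×89) = 0.1067 Ω
P = I²R = (3.67)² × 0.1067 = 1.44 W

1.44 W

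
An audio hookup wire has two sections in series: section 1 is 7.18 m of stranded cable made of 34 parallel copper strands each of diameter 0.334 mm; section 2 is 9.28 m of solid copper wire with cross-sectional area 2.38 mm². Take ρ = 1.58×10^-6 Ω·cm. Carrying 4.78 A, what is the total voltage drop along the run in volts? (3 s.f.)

ρ = 1.58×10^-6 Ω·cm = 1.58×10^-8 Ω·m
Section 1: A_strand = π(1.6700e-04)² = 8.762e-08 m²; R₁ = ρL/(N·A_s) = (1.58×10^-8)(7.18)/(34×8.762e-08) = 0.03808 Ω
Section 2: A = 2.38 mm² = 2.380e-06 m²
R₂ = (1.58×10^-8)(9.28)/(2.380e-06) = 0.06161 Ω
R = R₁ + R₂ = 0.09969 Ω
V = IR = 4.78 × 0.09969 = 0.477 V

0.477 V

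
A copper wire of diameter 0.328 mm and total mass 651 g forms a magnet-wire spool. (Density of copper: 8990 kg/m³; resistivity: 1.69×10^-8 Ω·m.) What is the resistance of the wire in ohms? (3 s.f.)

A = π(d/2)² = π(1.6400e-04 m)² = 8.4496e-08 m²
L = m/(density·A) = 0.651/(8990×8.4496e-08) = 857 m
R = ρL/A = (1.69×10^-8)(857)/(8.4496e-08) = 171 Ω

171 Ω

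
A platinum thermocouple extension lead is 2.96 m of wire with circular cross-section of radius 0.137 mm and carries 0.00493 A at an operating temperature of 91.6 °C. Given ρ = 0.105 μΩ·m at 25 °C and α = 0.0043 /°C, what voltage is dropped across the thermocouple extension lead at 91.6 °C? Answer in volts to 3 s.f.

ρ = 0.105 μΩ·m = 1.05×10^-7 Ω·m
A = πr² = π(1.3700e-04 m)² = 5.896e-08 m²
R₍25₎ = ρL/A = (1.05×10^-7)(2.96)/(5.896e-08) = 5.271 Ω
R₍91.6₎ = R₍25₎(1 + αΔT) = 5.271 × (1 + 0.0043×66.6) = 6.78 Ω
V = IR = 0.00493 × 6.78 = 0.0334 V

0.0334 V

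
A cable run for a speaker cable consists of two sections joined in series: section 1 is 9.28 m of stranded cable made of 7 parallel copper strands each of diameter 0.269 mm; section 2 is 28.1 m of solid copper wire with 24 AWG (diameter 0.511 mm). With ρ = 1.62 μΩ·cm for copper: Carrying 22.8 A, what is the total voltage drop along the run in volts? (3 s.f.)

ρ = 1.62 μΩ·cm = 1.62×10^-8 Ω·m
Section 1: A_strand = π(1.3450e-04)² = 5.683e-08 m²; R₁ = ρL/(N·A_s) = (1.62×10^-8)(9.28)/(7×5.683e-08) = 0.3779 Ω
Section 2: A = π(0.511/2 mm)² = π(2.5550e-04 m)² = 2.051e-07 m²
R₂ = (1.62×10^-8)(28.1)/(2.051e-07) = 2.22 Ω
R = R₁ + R₂ = 2.598 Ω
V = IR = 22.8 × 2.598 = 59.2 V

59.2 V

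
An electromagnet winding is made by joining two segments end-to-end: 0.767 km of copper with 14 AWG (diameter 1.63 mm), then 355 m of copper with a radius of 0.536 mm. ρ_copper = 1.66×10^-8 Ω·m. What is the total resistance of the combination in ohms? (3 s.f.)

Segment 1: A = π(1.63/2 mm)² = π(8.1500e-04 m)² = 2.087e-06 m²
R₁ = ρL/A = (1.66×10^-8)(767)/(2.087e-06) = 6.102 Ω
Segment 2: A = πr² = π(5.3600e-04 m)² = 9.026e-07 m²
R₂ = (1.66×10^-8)(355)/(9.026e-07) = 6.529 Ω
R = R₁ + R₂ = 12.6 Ω

12.6 Ω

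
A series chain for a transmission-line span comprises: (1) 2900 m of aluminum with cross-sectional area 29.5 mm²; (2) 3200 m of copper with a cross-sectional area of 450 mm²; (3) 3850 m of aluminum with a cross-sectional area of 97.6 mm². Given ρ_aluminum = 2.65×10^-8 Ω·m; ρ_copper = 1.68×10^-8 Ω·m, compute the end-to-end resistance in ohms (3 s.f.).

3.77 Ω

Seg 1: A = 29.5 mm² = 2.950e-05 m²
R_1 = (2.65×10^-8)(2900)/(2.950e-05) = 2.605 Ω
Seg 2: A = 450 mm² = 4.500e-04 m²
R_2 = (1.68×10^-8)(3200)/(4.500e-04) = 0.1195 Ω
Seg 3: A = 97.6 mm² = 9.760e-05 m²
R_3 = (2.65×10^-8)(3850)/(9.760e-05) = 1.045 Ω
R_total = R_1 + R_2 + R_3 = 3.77 Ω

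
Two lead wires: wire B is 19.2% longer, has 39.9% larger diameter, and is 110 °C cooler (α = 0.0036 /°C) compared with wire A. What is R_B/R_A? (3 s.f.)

R ∝ ρL/d² with ρ ∝ (1+αΔT), so R_B/R_A = (1 + 19.2/100) × (1 + 39.9/100)⁻² × (1 − 0.0036×110)
= 1.192 × 0.5109 × 0.604 = 0.368

0.368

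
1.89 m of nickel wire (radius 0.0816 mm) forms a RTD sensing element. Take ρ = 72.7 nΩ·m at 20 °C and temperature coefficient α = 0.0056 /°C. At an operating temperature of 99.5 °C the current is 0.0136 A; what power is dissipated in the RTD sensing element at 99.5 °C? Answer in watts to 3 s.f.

0.00176 W

ρ = 72.7 nΩ·m = 7.27×10^-8 Ω·m
A = πr² = π(8.1600e-05 m)² = 2.092e-08 m²
R₍20₎ = ρL/A = (7.27×10^-8)(1.89)/(2.092e-08) = 6.568 Ω
R₍99.5₎ = R₍20₎(1 + αΔT) = 6.568 × (1 + 0.0056×79.5) = 9.493 Ω
P = I²R = (0.0136)² × 9.493 = 0.00176 W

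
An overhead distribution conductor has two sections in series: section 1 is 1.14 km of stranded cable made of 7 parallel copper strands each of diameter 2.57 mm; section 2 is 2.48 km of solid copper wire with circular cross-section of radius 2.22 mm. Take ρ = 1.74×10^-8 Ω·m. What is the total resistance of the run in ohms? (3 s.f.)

3.33 Ω

Section 1: A_strand = π(1.2850e-03)² = 5.187e-06 m²; R₁ = ρL/(N·A_s) = (1.74×10^-8)(1140)/(7×5.187e-06) = 0.5463 Ω
Section 2: A = πr² = π(2.2200e-03 m)² = 1.548e-05 m²
R₂ = (1.74×10^-8)(2480)/(1.548e-05) = 2.787 Ω
R = R₁ + R₂ = 3.33 Ω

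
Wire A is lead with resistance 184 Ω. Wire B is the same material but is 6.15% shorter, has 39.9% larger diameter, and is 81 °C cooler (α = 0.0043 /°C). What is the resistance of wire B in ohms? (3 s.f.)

57.5 Ω

R ∝ ρL/d² with ρ ∝ (1+αΔT), so R_B/R_A = (1 − 6.15/100) × (1 + 39.9/100)⁻² × (1 − 0.0043×81)
= 0.9385 × 0.5109 × 0.6517 = 0.3125
R_B = 0.3125 × 184 = 57.5 Ω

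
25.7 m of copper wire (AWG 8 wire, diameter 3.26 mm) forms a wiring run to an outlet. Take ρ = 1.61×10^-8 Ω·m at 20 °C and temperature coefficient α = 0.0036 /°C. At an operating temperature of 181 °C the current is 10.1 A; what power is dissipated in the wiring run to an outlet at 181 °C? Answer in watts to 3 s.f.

A = π(3.26/2 mm)² = π(1.6300e-03 m)² = 8.347e-06 m²
R₍20₎ = ρL/A = (1.61×10^-8)(25.7)/(8.347e-06) = 0.04957 Ω
R₍181₎ = R₍20₎(1 + αΔT) = 0.04957 × (1 + 0.0036×161) = 0.0783 Ω
P = I²R = (10.1)² × 0.0783 = 7.99 W

7.99 W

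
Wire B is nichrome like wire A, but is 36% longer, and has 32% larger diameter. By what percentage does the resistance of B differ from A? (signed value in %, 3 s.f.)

R ∝ L/d², so R_B/R_A = (1 + 36/100) × (1 + 32/100)⁻²
= 1.36 × 0.5739 = 0.7805
(R_B − R_A)/R_A = 0.7805 − 1 = -21.9%

-21.9%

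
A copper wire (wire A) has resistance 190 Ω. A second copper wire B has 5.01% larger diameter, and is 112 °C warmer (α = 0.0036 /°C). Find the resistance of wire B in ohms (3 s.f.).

242 Ω

R ∝ ρL/d² with ρ ∝ (1+αΔT), so R_B/R_A = (1 + 5.01/100)⁻² × (1 + 0.0036×112)
= 0.9069 × 1.403 = 1.272
R_B = 1.272 × 190 = 242 Ω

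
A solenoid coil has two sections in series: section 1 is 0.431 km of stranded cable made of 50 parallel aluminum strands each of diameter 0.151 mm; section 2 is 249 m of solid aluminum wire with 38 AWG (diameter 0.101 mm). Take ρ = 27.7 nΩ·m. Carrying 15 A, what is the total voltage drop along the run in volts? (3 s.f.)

ρ = 27.7 nΩ·m = 2.77×10^-8 Ω·m
Section 1: A_strand = π(7.5500e-05)² = 1.791e-08 m²; R₁ = ρL/(N·A_s) = (2.77×10^-8)(431)/(50×1.791e-08) = 13.33 Ω
Section 2: A = π(0.101/2 mm)² = π(5.0500e-05 m)² = 8.012e-09 m²
R₂ = (2.77×10^-8)(249)/(8.012e-09) = 860.9 Ω
R = R₁ + R₂ = 874.2 Ω
V = IR = 15 × 874.2 = 13100 V

13100 V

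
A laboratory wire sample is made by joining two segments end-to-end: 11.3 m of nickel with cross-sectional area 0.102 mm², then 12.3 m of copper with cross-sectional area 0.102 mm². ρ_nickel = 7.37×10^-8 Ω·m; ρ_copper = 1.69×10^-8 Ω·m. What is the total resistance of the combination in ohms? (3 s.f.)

10.2 Ω

Segment 1: A = 0.102 mm² = 1.020e-07 m²
R₁ = ρL/A = (7.37×10^-8)(11.3)/(1.020e-07) = 8.165 Ω
R₂ = (1.69×10^-8)(12.3)/(1.020e-07) = 2.038 Ω
R = R₁ + R₂ = 10.2 Ω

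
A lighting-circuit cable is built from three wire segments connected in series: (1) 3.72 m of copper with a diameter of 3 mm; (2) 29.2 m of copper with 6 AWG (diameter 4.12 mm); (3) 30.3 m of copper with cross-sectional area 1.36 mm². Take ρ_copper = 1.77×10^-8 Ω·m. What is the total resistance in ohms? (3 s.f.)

0.442 Ω

Seg 1: A = π(d/2)² = π(1.5000e-03 m)² = 7.069e-06 m²
R_1 = (1.77×10^-8)(3.72)/(7.069e-06) = 0.009315 Ω
Seg 2: A = π(4.12/2 mm)² = π(2.0600e-03 m)² = 1.333e-05 m²
R_2 = (1.77×10^-8)(29.2)/(1.333e-05) = 0.03877 Ω
Seg 3: A = 1.36 mm² = 1.360e-06 m²
R_3 = (1.77×10^-8)(30.3)/(1.360e-06) = 0.3943 Ω
R_total = R_1 + R_2 + R_3 = 0.442 Ω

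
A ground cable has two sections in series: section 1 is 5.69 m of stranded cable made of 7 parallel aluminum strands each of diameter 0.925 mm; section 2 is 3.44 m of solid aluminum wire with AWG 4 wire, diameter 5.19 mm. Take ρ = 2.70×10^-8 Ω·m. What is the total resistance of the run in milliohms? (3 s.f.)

37.0 mΩ

Section 1: A_strand = π(4.6250e-04)² = 6.720e-07 m²; R₁ = ρL/(N·A_s) = (2.70×10^-8)(5.69)/(7×6.720e-07) = 0.03266 Ω
Section 2: A = π(5.19/2 mm)² = π(2.5950e-03 m)² = 2.116e-05 m²
R₂ = (2.70×10^-8)(3.44)/(2.116e-05) = 0.00439 Ω
R = R₁ + R₂ = 37.0 mΩ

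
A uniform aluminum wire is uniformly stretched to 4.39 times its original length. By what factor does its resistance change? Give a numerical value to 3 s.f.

19.3

Volume constant ⇒ A' = A/k with k = 4.39. R' = ρ(kL)/(A/k) = k²R.
Factor = 19.3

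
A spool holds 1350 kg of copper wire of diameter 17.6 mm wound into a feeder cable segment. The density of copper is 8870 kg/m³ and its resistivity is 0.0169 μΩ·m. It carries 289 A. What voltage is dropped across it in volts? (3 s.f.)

ρ = 0.0169 μΩ·m = 1.69×10^-8 Ω·m
A = π(d/2)² = π(8.8000e-03 m)² = 2.4328e-04 m²
L = m/(density·A) = 1350/(8870×2.4328e-04) = 625.6 m
R = ρL/A = (1.69×10^-8)(625.6)/(2.4328e-04) = 0.04346 Ω
V = IR = 289 × 0.04346 = 12.6 V

12.6 V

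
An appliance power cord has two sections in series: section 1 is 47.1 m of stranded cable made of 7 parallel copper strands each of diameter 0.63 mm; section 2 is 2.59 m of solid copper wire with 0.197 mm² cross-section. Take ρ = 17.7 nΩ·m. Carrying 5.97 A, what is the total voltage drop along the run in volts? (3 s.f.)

ρ = 17.7 nΩ·m = 1.77×10^-8 Ω·m
Section 1: A_strand = π(3.1500e-04)² = 3.117e-07 m²; R₁ = ρL/(N·A_s) = (1.77×10^-8)(47.1)/(7×3.117e-07) = 0.3821 Ω
Section 2: A = 0.197 mm² = 1.970e-07 m²
R₂ = (1.77×10^-8)(2.59)/(1.970e-07) = 0.2327 Ω
R = R₁ + R₂ = 0.6148 Ω
V = IR = 5.97 × 0.6148 = 3.67 V

3.67 V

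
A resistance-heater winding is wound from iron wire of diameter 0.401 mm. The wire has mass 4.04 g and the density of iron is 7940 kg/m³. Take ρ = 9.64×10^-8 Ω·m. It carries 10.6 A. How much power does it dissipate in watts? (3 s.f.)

A = π(d/2)² = π(2.0050e-04 m)² = 1.2629e-07 m²
L = m/(density·A) = 0.00404/(7940×1.2629e-07) = 4.029 m
R = ρL/A = (9.64×10^-8)(4.029)/(1.2629e-07) = 3.075 Ω
P = I²R = (10.6)² × 3.075 = 346 W

346 W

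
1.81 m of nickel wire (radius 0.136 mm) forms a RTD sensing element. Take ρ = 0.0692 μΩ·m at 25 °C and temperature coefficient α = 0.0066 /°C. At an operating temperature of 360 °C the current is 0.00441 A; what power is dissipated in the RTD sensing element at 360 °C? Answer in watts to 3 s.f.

1.35×10^-4 W

ρ = 0.0692 μΩ·m = 6.92×10^-8 Ω·m
A = πr² = π(1.3600e-04 m)² = 5.811e-08 m²
R₍25₎ = ρL/A = (6.92×10^-8)(1.81)/(5.811e-08) = 2.156 Ω
R₍360₎ = R₍25₎(1 + αΔT) = 2.156 × (1 + 0.0066×335) = 6.921 Ω
P = I²R = (0.00441)² × 6.921 = 1.35×10^-4 W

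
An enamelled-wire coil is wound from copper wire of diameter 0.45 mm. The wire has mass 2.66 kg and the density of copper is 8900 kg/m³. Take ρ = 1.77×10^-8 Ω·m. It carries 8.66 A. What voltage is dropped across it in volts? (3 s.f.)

1810 V

A = π(d/2)² = π(2.2500e-04 m)² = 1.5904e-07 m²
L = m/(density·A) = 2.66/(8900×1.5904e-07) = 1879 m
R = ρL/A = (1.77×10^-8)(1879)/(1.5904e-07) = 209.1 Ω
V = IR = 8.66 × 209.1 = 1810 V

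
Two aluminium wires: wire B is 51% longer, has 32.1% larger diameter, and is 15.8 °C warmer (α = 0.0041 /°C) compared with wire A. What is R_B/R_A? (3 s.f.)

R ∝ ρL/d² with ρ ∝ (1+αΔT), so R_B/R_A = (1 + 51/100) × (1 + 32.1/100)⁻² × (1 + 0.0041×15.8)
= 1.51 × 0.573 × 1.065 = 0.921

0.921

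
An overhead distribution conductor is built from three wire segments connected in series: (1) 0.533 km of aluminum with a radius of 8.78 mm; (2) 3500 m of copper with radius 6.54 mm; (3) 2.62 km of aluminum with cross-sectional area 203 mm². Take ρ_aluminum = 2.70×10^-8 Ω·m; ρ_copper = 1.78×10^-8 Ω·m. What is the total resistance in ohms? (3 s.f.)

0.872 Ω

Seg 1: A = πr² = π(8.7800e-03 m)² = 2.422e-04 m²
R_1 = (2.70×10^-8)(533)/(2.422e-04) = 0.05942 Ω
Seg 2: A = πr² = π(6.5400e-03 m)² = 1.344e-04 m²
R_2 = (1.78×10^-8)(3500)/(1.344e-04) = 0.4636 Ω
Seg 3: A = 203 mm² = 2.030e-04 m²
R_3 = (2.70×10^-8)(2620)/(2.030e-04) = 0.3485 Ω
R_total = R_1 + R_2 + R_3 = 0.872 Ω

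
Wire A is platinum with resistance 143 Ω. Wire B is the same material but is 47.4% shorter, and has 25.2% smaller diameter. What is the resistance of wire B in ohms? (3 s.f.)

134 Ω

R ∝ L/d², so R_B/R_A = (1 − 47.4/100) × (1 − 25.2/100)⁻²
= 0.526 × 1.787 = 0.9401
R_B = 0.9401 × 143 = 134 Ω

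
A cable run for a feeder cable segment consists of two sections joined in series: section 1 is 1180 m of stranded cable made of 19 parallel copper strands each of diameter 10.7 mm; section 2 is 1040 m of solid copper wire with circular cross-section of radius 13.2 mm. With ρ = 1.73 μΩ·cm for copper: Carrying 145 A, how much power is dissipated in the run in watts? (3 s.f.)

ρ = 1.73 μΩ·cm = 1.73×10^-8 Ω·m
Section 1: A_strand = π(5.3500e-03)² = 8.992e-05 m²; R₁ = ρL/(N·A_s) = (1.73×10^-8)(1180)/(19×8.992e-05) = 0.01195 Ω
Section 2: A = πr² = π(1.3200e-02 m)² = 5.474e-04 m²
R₂ = (1.73×10^-8)(1040)/(5.474e-04) = 0.03287 Ω
R = R₁ + R₂ = 0.04482 Ω
P = I²R = (145)² × 0.04482 = 942 W

942 W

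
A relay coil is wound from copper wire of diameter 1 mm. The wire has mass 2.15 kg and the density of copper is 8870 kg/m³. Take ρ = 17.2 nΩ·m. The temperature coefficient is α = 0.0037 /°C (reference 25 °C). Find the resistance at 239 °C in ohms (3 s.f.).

ρ = 17.2 nΩ·m = 1.72×10^-8 Ω·m
A = π(d/2)² = π(5.0000e-04 m)² = 7.8540e-07 m²
L = m/(density·A) = 2.15/(8870×7.8540e-07) = 308.6 m
R = ρL/A = (1.72×10^-8)(308.6)/(7.8540e-07) = 6.759 Ω
R(239 °C) = 6.759 × (1 + 0.0037×214) = 12.1 Ω

12.1 Ω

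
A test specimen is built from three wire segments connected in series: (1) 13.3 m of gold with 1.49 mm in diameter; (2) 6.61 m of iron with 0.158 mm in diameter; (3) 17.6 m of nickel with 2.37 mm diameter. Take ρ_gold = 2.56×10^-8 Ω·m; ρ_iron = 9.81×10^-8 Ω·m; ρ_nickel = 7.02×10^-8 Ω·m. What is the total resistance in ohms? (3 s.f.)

33.5 Ω

Seg 1: A = π(d/2)² = π(7.4500e-04 m)² = 1.744e-06 m²
R_1 = (2.56×10^-8)(13.3)/(1.744e-06) = 0.1953 Ω
Seg 2: A = π(d/2)² = π(7.9000e-05 m)² = 1.961e-08 m²
R_2 = (9.81×10^-8)(6.61)/(1.961e-08) = 33.07 Ω
Seg 3: A = π(d/2)² = π(1.1850e-03 m)² = 4.412e-06 m²
R_3 = (7.02×10^-8)(17.6)/(4.412e-06) = 0.2801 Ω
R_total = R_1 + R_2 + R_3 = 33.5 Ω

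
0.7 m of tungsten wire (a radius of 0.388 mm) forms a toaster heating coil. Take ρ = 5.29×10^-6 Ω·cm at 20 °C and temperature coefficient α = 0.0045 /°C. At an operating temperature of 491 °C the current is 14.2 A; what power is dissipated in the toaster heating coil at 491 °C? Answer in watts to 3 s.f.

49.2 W

ρ = 5.29×10^-6 Ω·cm = 5.29×10^-8 Ω·m
A = πr² = π(3.8800e-04 m)² = 4.729e-07 m²
R₍20₎ = ρL/A = (5.29×10^-8)(0.7)/(4.729e-07) = 0.0783 Ω
R₍491₎ = R₍20₎(1 + αΔT) = 0.0783 × (1 + 0.0045×471) = 0.2442 Ω
P = I²R = (14.2)² × 0.2442 = 49.2 W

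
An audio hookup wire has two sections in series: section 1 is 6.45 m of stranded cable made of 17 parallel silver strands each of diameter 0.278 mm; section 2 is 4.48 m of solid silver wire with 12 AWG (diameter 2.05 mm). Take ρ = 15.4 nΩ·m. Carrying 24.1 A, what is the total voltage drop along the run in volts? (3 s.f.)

ρ = 15.4 nΩ·m = 1.54×10^-8 Ω·m
Section 1: A_strand = π(1.3900e-04)² = 6.070e-08 m²; R₁ = ρL/(N·A_s) = (1.54×10^-8)(6.45)/(17×6.070e-08) = 0.09626 Ω
Section 2: A = π(2.05/2 mm)² = π(1.0250e-03 m)² = 3.301e-06 m²
R₂ = (1.54×10^-8)(4.48)/(3.301e-06) = 0.0209 Ω
R = R₁ + R₂ = 0.1172 Ω
V = IR = 24.1 × 0.1172 = 2.82 V

2.82 V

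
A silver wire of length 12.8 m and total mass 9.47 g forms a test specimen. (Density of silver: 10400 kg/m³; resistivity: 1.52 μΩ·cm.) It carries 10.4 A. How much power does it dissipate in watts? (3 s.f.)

296 W

ρ = 1.52 μΩ·cm = 1.52×10^-8 Ω·m
A = m/(density·L) = 0.00947/(10400×12.8) = 7.1139e-08 m²
R = ρL/A = (1.52×10^-8)(12.8)/(7.1139e-08) = 2.735 Ω
P = I²R = (10.4)² × 2.735 = 296 W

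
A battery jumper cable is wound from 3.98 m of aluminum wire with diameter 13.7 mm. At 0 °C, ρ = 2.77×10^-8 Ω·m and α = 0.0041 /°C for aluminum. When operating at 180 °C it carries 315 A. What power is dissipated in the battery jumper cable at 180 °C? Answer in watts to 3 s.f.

129 W

A = π(d/2)² = π(6.8500e-03 m)² = 1.474e-04 m²
R₍0₎ = ρL/A = (2.77×10^-8)(3.98)/(1.474e-04) = 7.479×10^-4 Ω
R₍180₎ = R₍0₎(1 + αΔT) = 7.479×10^-4 × (1 + 0.0041×180) = 0.0013 Ω
P = I²R = (315)² × 0.0013 = 129 W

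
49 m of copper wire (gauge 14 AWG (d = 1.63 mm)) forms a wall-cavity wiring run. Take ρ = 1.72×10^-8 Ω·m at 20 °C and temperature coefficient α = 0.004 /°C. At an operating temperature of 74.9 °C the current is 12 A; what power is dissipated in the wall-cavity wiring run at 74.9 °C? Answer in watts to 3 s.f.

70.9 W

A = π(1.63/2 mm)² = π(8.1500e-04 m)² = 2.087e-06 m²
R₍20₎ = ρL/A = (1.72×10^-8)(49)/(2.087e-06) = 0.4039 Ω
R₍74.9₎ = R₍20₎(1 + αΔT) = 0.4039 × (1 + 0.004×54.9) = 0.4926 Ω
P = I²R = (12)² × 0.4926 = 70.9 W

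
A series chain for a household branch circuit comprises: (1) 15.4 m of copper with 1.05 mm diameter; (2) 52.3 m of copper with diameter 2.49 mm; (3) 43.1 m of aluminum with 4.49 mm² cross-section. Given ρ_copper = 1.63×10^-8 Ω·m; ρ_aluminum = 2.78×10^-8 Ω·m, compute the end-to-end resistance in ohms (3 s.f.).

Seg 1: A = π(d/2)² = π(5.2500e-04 m)² = 8.659e-07 m²
R_1 = (1.63×10^-8)(15.4)/(8.659e-07) = 0.2899 Ω
Seg 2: A = π(d/2)² = π(1.2450e-03 m)² = 4.870e-06 m²
R_2 = (1.63×10^-8)(52.3)/(4.870e-06) = 0.1751 Ω
Seg 3: A = 4.49 mm² = 4.490e-06 m²
R_3 = (2.78×10^-8)(43.1)/(4.490e-06) = 0.2669 Ω
R_total = R_1 + R_2 + R_3 = 0.732 Ω

0.732 Ω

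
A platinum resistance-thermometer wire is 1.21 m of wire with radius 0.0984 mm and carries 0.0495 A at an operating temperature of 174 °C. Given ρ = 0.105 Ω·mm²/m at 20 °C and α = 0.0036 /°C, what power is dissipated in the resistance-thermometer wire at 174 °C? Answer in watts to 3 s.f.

ρ = 0.105 Ω·mm²/m = 1.05×10^-7 Ω·m
A = πr² = π(9.8400e-05 m)² = 3.042e-08 m²
R₍20₎ = ρL/A = (1.05×10^-7)(1.21)/(3.042e-08) = 4.177 Ω
R₍174₎ = R₍20₎(1 + αΔT) = 4.177 × (1 + 0.0036×154) = 6.492 Ω
P = I²R = (0.0495)² × 6.492 = 0.0159 W

0.0159 W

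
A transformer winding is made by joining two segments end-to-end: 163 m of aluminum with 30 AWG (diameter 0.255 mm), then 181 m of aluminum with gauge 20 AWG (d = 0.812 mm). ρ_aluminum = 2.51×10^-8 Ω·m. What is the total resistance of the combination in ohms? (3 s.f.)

Segment 1: A = π(0.255/2 mm)² = π(1.2750e-04 m)² = 5.107e-08 m²
R₁ = ρL/A = (2.51×10^-8)(163)/(5.107e-08) = 80.11 Ω
Segment 2: A = π(0.812/2 mm)² = π(4.0600e-04 m)² = 5.178e-07 m²
R₂ = (2.51×10^-8)(181)/(5.178e-07) = 8.773 Ω
R = R₁ + R₂ = 88.9 Ω

88.9 Ω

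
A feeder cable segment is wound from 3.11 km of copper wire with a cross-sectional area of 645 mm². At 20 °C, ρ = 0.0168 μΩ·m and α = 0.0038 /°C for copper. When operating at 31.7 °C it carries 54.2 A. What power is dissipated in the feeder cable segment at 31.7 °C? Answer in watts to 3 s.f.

249 W

ρ = 0.0168 μΩ·m = 1.68×10^-8 Ω·m
A = 645 mm² = 6.450e-04 m²
R₍20₎ = ρL/A = (1.68×10^-8)(3110)/(6.450e-04) = 0.081 Ω
R₍31.7₎ = R₍20₎(1 + αΔT) = 0.081 × (1 + 0.0038×11.7) = 0.08461 Ω
P = I²R = (54.2)² × 0.08461 = 249 W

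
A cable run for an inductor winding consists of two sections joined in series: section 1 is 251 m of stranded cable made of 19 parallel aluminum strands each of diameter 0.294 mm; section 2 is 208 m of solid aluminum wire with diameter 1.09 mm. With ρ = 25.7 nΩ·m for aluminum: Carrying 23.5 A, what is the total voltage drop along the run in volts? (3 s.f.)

252 V

ρ = 25.7 nΩ·m = 2.57×10^-8 Ω·m
Section 1: A_strand = π(1.4700e-04)² = 6.789e-08 m²; R₁ = ρL/(N·A_s) = (2.57×10^-8)(251)/(19×6.789e-08) = 5.001 Ω
Section 2: A = π(d/2)² = π(5.4500e-04 m)² = 9.331e-07 m²
R₂ = (2.57×10^-8)(208)/(9.331e-07) = 5.729 Ω
R = R₁ + R₂ = 10.73 Ω
V = IR = 23.5 × 10.73 = 252 V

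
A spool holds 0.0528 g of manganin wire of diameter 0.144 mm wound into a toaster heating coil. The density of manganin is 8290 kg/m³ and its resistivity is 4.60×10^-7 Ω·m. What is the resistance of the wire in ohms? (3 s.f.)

A = π(d/2)² = π(7.2000e-05 m)² = 1.6286e-08 m²
L = m/(density·A) = 5.280×10^-5/(8290×1.6286e-08) = 0.3911 m
R = ρL/A = (4.60×10^-7)(0.3911)/(1.6286e-08) = 11.0 Ω

11.0 Ω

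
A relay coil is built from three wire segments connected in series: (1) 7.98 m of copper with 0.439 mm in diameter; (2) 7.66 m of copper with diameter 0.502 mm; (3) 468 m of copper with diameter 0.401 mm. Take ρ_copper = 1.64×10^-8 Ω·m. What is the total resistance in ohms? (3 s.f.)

62.3 Ω

Seg 1: A = π(d/2)² = π(2.1950e-04 m)² = 1.514e-07 m²
R_1 = (1.64×10^-8)(7.98)/(1.514e-07) = 0.8646 Ω
Seg 2: A = π(d/2)² = π(2.5100e-04 m)² = 1.979e-07 m²
R_2 = (1.64×10^-8)(7.66)/(1.979e-07) = 0.6347 Ω
Seg 3: A = π(d/2)² = π(2.0050e-04 m)² = 1.263e-07 m²
R_3 = (1.64×10^-8)(468)/(1.263e-07) = 60.77 Ω
R_total = R_1 + R_2 + R_3 = 62.3 Ω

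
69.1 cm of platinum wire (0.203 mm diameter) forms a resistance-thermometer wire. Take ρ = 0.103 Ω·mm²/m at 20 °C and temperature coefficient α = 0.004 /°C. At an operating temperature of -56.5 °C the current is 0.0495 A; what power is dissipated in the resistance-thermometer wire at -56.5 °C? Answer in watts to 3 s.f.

0.00374 W

ρ = 0.103 Ω·mm²/m = 1.03×10^-7 Ω·m
A = π(d/2)² = π(1.0150e-04 m)² = 3.237e-08 m²
R₍20₎ = ρL/A = (1.03×10^-7)(0.691)/(3.237e-08) = 2.199 Ω
R₍-56.5₎ = R₍20₎(1 + αΔT) = 2.199 × (1 + 0.004×-76.5) = 1.526 Ω
P = I²R = (0.0495)² × 1.526 = 0.00374 W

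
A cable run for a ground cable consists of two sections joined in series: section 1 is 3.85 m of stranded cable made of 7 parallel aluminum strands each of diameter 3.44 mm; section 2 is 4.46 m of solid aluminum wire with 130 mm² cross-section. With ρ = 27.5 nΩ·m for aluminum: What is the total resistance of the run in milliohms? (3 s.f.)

2.57 mΩ

ρ = 27.5 nΩ·m = 2.75×10^-8 Ω·m
Section 1: A_strand = π(1.7200e-03)² = 9.294e-06 m²; R₁ = ρL/(N·A_s) = (2.75×10^-8)(3.85)/(7×9.294e-06) = 0.001627 Ω
Section 2: A = 130 mm² = 1.300e-04 m²
R₂ = (2.75×10^-8)(4.46)/(1.300e-04) = 9.435×10^-4 Ω
R = R₁ + R₂ = 2.57 mΩ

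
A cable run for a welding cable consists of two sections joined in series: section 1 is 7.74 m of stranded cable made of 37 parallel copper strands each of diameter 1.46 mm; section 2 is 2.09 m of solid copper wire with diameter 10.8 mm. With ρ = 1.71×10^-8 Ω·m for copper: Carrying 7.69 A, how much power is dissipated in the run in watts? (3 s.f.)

Section 1: A_strand = π(7.3000e-04)² = 1.674e-06 m²; R₁ = ρL/(N·A_s) = (1.71×10^-8)(7.74)/(37×1.674e-06) = 0.002137 Ω
Section 2: A = π(d/2)² = π(5.4000e-03 m)² = 9.161e-05 m²
R₂ = (1.71×10^-8)(2.09)/(9.161e-05) = 3.901×10^-4 Ω
R = R₁ + R₂ = 0.002527 Ω
P = I²R = (7.69)² × 0.002527 = 0.149 W

0.149 W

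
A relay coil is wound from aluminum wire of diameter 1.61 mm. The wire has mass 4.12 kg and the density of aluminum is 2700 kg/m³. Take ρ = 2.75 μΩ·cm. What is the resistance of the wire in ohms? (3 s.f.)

ρ = 2.75 μΩ·cm = 2.75×10^-8 Ω·m
A = π(d/2)² = π(8.0500e-04 m)² = 2.0358e-06 m²
L = m/(density·A) = 4.12/(2700×2.0358e-06) = 749.5 m
R = ρL/A = (2.75×10^-8)(749.5)/(2.0358e-06) = 10.1 Ω

10.1 Ω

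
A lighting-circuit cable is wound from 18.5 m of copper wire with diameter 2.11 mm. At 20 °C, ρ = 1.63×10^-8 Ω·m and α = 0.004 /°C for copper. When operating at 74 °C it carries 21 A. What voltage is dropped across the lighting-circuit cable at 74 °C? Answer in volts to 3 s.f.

A = π(d/2)² = π(1.0550e-03 m)² = 3.497e-06 m²
R₍20₎ = ρL/A = (1.63×10^-8)(18.5)/(3.497e-06) = 0.08624 Ω
R₍74₎ = R₍20₎(1 + αΔT) = 0.08624 × (1 + 0.004×54) = 0.1049 Ω
V = IR = 21 × 0.1049 = 2.20 V

2.20 V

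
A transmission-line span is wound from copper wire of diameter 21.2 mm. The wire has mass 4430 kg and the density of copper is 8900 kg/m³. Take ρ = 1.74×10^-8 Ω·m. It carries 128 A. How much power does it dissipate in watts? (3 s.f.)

1140 W

A = π(d/2)² = π(1.0600e-02 m)² = 3.5299e-04 m²
L = m/(density·A) = 4430/(8900×3.5299e-04) = 1410 m
R = ρL/A = (1.74×10^-8)(1410)/(3.5299e-04) = 0.06951 Ω
P = I²R = (128)² × 0.06951 = 1140 W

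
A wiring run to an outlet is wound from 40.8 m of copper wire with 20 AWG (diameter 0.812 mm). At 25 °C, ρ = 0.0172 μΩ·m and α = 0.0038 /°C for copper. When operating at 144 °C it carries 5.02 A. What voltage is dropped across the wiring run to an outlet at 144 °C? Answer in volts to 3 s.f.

9.88 V

ρ = 0.0172 μΩ·m = 1.72×10^-8 Ω·m
A = π(0.812/2 mm)² = π(4.0600e-04 m)² = 5.178e-07 m²
R₍25₎ = ρL/A = (1.72×10^-8)(40.8)/(5.178e-07) = 1.355 Ω
R₍144₎ = R₍25₎(1 + αΔT) = 1.355 × (1 + 0.0038×119) = 1.968 Ω
V = IR = 5.02 × 1.968 = 9.88 V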